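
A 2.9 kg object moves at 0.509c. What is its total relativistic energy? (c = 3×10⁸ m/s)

γ = 1/√(1 - 0.509²) = 1.1618
mc² = 2.9 × (3×10⁸)² = 2.610×10¹⁷ J
E = γmc² = 1.1618 × 2.610×10¹⁷ = 3.032×10¹⁷ J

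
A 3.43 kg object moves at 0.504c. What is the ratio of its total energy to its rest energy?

E = γmc², E₀ = mc²
E/E₀ = γ = 1/√(1 - 0.504²) = 1.158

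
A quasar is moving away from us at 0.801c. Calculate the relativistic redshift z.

β = 0.801
(1+β)/(1-β) = 1.801/0.199 = 9.050
√(9.050) = 3.008
z = 3.008 - 1 = 2.008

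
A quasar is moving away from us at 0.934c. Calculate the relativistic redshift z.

β = 0.934
(1+β)/(1-β) = 1.934/0.066 = 29.30
√(29.30) = 5.413
z = 5.413 - 1 = 4.413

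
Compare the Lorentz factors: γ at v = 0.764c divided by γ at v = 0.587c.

γ₁ = 1/√(1 - 0.764²) = 1.550
γ₂ = 1/√(1 - 0.587²) = 1.235
γ₁/γ₂ = 1.550/1.235 = 1.255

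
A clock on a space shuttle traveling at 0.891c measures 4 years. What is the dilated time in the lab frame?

Proper time Δt₀ = 4 years
γ = 1/√(1 - 0.891²) = 2.20263
Δt = γΔt₀ = 2.20263 × 4 = 8.811 years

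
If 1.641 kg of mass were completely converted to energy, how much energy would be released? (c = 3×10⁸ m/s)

Using E = mc²:
c² = (3×10⁸)² = 9×10¹⁶ m²/s²
E = 1.641 × 9×10¹⁶ = 1.477×10¹⁷ J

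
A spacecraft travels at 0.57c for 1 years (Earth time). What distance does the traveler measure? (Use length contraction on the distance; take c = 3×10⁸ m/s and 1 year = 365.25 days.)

Earth distance: d = v × t = 0.57c × 1 yr = 5.396×10¹⁵ m
γ = 1.217
d' = d/γ = 5.396×10¹⁵/1.217 = 4.434×10¹⁵ m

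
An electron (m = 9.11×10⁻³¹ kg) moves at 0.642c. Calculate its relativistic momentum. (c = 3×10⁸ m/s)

γ = 1/√(1 - 0.642²) = 1.304
v = 0.642 × 3×10⁸ = 1.926×10⁸ m/s
p = γmv = 1.304 × 9.11×10⁻³¹ × 1.926×10⁸ = 2.288×10⁻²² kg·m/s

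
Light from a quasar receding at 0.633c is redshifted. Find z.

β = 0.633
(1+β)/(1-β) = 1.633/0.367 = 4.4496
√(4.4496) = 2.109
z = 2.109 - 1 = 1.109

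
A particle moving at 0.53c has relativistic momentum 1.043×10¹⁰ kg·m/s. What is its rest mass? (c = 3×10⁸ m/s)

γ = 1/√(1 - 0.53²) = 1.1792
v = 0.53 × 3×10⁸ = 1.590×10⁸ m/s
m = p/(γv) = 1.043×10¹⁰/(1.1792 × 1.590×10⁸) = 55.63 kg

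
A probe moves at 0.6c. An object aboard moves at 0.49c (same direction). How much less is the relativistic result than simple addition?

Classical: u' + v = 0.49 + 0.6 = 1.09c
Relativistic: u = (0.49 + 0.6)/(1 + 0.294) = 1.09/1.294 = 0.8423c
Difference: 1.09 - 0.8423 = 0.2477c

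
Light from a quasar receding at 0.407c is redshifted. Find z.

β = 0.407
(1+β)/(1-β) = 1.407/0.593 = 2.3727
√(2.3727) = 1.5404
z = 1.5404 - 1 = 0.5404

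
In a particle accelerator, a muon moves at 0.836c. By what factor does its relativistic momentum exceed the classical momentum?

p_rel = γmv, p_class = mv
Ratio = γ = 1/√(1 - 0.836²)
= 1/√(0.301104) = 1.822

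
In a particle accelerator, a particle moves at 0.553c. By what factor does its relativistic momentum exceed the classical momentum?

p_rel = γmv, p_class = mv
Ratio = γ = 1/√(1 - 0.553²)
= 1/√(0.694191) = 1.200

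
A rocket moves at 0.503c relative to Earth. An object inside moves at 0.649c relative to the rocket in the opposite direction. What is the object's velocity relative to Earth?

Object's velocity in rocket frame is u' = -0.649c
u = (u' + v)/(1 + u'v/c²) = (v - 0.649)/(1 - 0.649·v/c²)
Numerator: 0.503 - 0.649 = -0.146
Denominator: 1 - 0.326447 = 0.673553
u = -0.146/0.673553 = -0.2168c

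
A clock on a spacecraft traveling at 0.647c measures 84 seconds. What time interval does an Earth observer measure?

Proper time Δt₀ = 84 seconds
γ = 1/√(1 - 0.647²) = 1.3115
Δt = γΔt₀ = 1.3115 × 84 = 110.2 seconds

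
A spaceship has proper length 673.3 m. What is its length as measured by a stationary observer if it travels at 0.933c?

Proper length L₀ = 673.3 m
γ = 1/√(1 - 0.933²) = 2.779
L = L₀/γ = 673.3/2.779 = 242.3 m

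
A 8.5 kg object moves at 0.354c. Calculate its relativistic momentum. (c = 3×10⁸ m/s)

γ = 1/√(1 - 0.354²) = 1.0692
v = 0.354 × 3×10⁸ = 1.062×10⁸ m/s
p = γmv = 1.0692 × 8.5 × 1.062×10⁸ = 9.652×10⁸ kg·m/s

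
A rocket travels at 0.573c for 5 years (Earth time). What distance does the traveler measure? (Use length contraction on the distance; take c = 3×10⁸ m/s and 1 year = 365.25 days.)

Earth distance: d = v × t = 0.573c × 5 yr = 2.712×10¹⁶ m
γ = 1.220
d' = d/γ = 2.712×10¹⁶/1.220 = 2.223×10¹⁶ m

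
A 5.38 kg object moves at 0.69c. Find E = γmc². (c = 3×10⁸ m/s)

γ = 1/√(1 - 0.69²) = 1.3816
mc² = 5.38 × (3×10⁸)² = 4.842×10¹⁷ J
E = γmc² = 1.3816 × 4.842×10¹⁷ = 6.690×10¹⁷ J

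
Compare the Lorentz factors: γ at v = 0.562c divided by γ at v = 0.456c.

γ₁ = 1/√(1 - 0.562²) = 1.209
γ₂ = 1/√(1 - 0.456²) = 1.124
γ₁/γ₂ = 1.209/1.124 = 1.076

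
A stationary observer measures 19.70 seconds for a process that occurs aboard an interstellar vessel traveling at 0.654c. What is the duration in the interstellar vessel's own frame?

Dilated time Δt = 19.70 seconds
γ = 1/√(1 - 0.654²) = 1.322
Δt₀ = Δt/γ = 19.70/1.322 = 14.90 seconds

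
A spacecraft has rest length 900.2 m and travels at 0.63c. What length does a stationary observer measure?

Proper length L₀ = 900.2 m
γ = 1/√(1 - 0.63²) = 1.2877
L = L₀/γ = 900.2/1.2877 = 699.1 m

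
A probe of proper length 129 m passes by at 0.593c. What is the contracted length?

Proper length L₀ = 129 m
γ = 1/√(1 - 0.593²) = 1.242
L = L₀/γ = 129/1.242 = 103.9 m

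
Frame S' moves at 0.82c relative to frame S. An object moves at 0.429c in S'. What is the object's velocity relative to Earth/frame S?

u = (u' + v)/(1 + u'v/c²)
Numerator: 0.429 + 0.82 = 1.249
Denominator: 1 + 0.35178 = 1.35178
u = 1.249/1.35178 = 0.9240c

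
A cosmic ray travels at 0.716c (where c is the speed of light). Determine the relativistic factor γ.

v/c = 0.716, so (v/c)² = 0.512656
1 - (v/c)² = 0.487344
γ = 1/√(0.487344) = 1.432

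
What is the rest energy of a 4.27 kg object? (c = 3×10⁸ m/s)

c² = (3×10⁸)² = 9.000×10¹⁶ m²/s²
E₀ = mc² = 4.27 × 9.000×10¹⁶ = 3.843×10¹⁷ J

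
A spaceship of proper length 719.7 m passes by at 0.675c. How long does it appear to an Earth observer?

Proper length L₀ = 719.7 m
γ = 1/√(1 - 0.675²) = 1.3553
L = L₀/γ = 719.7/1.3553 = 531.0 m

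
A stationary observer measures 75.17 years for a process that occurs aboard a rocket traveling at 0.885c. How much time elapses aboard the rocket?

Dilated time Δt = 75.17 years
γ = 1/√(1 - 0.885²) = 2.148
Δt₀ = Δt/γ = 75.17/2.148 = 35.00 years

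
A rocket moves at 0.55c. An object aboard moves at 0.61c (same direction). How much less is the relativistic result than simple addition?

Classical: u' + v = 0.61 + 0.55 = 1.16c
Relativistic: u = (0.61 + 0.55)/(1 + 0.3355) = 1.16/1.3355 = 0.8686c
Difference: 1.16 - 0.8686 = 0.2914c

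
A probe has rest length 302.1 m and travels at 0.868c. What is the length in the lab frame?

Proper length L₀ = 302.1 m
γ = 1/√(1 - 0.868²) = 2.014
L = L₀/γ = 302.1/2.014 = 150.0 m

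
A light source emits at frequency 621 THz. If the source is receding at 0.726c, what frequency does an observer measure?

β = v/c = 0.726
(1-β)/(1+β) = 0.274/1.726 = 0.1587
Doppler factor = √(0.1587) = 0.3984
f_obs = 621 × 0.3984 = 247.4 THz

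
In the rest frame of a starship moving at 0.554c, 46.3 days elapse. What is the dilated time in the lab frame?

Proper time Δt₀ = 46.3 days
γ = 1/√(1 - 0.554²) = 1.201
Δt = γΔt₀ = 1.201 × 46.3 = 55.61 days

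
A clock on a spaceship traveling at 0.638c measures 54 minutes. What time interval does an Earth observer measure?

Proper time Δt₀ = 54 minutes
γ = 1/√(1 - 0.638²) = 1.29864
Δt = γΔt₀ = 1.29864 × 54 = 70.13 minutes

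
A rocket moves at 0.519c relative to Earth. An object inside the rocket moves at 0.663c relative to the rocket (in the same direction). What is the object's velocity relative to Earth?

u = (u' + v)/(1 + u'v/c²)
Numerator: 0.663 + 0.519 = 1.182
Denominator: 1 + 0.344097 = 1.344097
u = 1.182/1.344097 = 0.8794c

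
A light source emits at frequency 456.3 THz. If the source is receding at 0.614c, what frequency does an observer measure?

β = v/c = 0.614
(1-β)/(1+β) = 0.386/1.614 = 0.23916
Doppler factor = √(0.23916) = 0.4890
f_obs = 456.3 × 0.4890 = 223.1 THz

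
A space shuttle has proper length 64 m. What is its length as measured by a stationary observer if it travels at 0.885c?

Proper length L₀ = 64 m
γ = 1/√(1 - 0.885²) = 2.148
L = L₀/γ = 64/2.148 = 29.80 m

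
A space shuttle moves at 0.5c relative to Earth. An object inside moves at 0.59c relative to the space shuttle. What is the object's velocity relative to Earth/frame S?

u = (u' + v)/(1 + u'v/c²)
Numerator: 0.59 + 0.5 = 1.09
Denominator: 1 + 0.295 = 1.295
u = 1.09/1.295 = 0.8417c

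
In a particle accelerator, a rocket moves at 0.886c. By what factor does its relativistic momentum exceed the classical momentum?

p_rel = γmv, p_class = mv
Ratio = γ = 1/√(1 - 0.886²)
= 1/√(0.215004) = 2.157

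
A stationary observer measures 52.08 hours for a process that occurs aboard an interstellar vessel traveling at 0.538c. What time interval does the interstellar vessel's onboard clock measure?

Dilated time Δt = 52.08 hours
γ = 1/√(1 - 0.538²) = 1.1863
Δt₀ = Δt/γ = 52.08/1.1863 = 43.90 hours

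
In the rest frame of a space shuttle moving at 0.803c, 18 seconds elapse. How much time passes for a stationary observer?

Proper time Δt₀ = 18 seconds
γ = 1/√(1 - 0.803²) = 1.678
Δt = γΔt₀ = 1.678 × 18 = 30.20 seconds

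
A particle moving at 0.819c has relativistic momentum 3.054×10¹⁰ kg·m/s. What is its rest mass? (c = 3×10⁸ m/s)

γ = 1/√(1 - 0.819²) = 1.7428
v = 0.819 × 3×10⁸ = 2.457×10⁸ m/s
m = p/(γv) = 3.054×10¹⁰/(1.7428 × 2.457×10⁸) = 71.32 kg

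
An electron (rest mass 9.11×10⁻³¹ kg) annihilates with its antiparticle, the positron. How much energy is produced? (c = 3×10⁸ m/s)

Both particles have the same rest mass, so total mass = 2m
E = 2m·c² = 2 × 9.11×10⁻³¹ × (3×10⁸)²
= 2 × 9.11×10⁻³¹ × 9×10¹⁶
= 1.640×10⁻¹³ J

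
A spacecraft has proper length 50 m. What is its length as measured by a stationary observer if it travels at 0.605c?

Proper length L₀ = 50 m
γ = 1/√(1 - 0.605²) = 1.256
L = L₀/γ = 50/1.256 = 39.81 m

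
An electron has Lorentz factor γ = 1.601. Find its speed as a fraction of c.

From γ = 1/√(1 - v²/c²):
1/γ² = 1/1.601² = 0.39014
v²/c² = 1 - 0.39014 = 0.60986
v/c = √(0.60986) = 0.7809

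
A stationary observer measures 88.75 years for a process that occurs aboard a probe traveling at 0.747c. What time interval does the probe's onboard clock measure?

Dilated time Δt = 88.75 years
γ = 1/√(1 - 0.747²) = 1.5042
Δt₀ = Δt/γ = 88.75/1.5042 = 59.00 years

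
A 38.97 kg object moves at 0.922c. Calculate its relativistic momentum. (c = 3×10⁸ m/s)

γ = 1/√(1 - 0.922²) = 2.583
v = 0.922 × 3×10⁸ = 2.766×10⁸ m/s
p = γmv = 2.583 × 38.97 × 2.766×10⁸ = 2.784×10¹⁰ kg·m/s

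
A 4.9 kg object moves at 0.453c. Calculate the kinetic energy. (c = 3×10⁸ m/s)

γ = 1/√(1 - 0.453²) = 1.1217
γ - 1 = 0.1217
KE = (γ-1)mc² = 0.1217 × 4.9 × (3×10⁸)² = 5.367×10¹⁶ J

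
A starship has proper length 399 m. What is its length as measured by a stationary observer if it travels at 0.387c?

Proper length L₀ = 399 m
γ = 1/√(1 - 0.387²) = 1.0845
L = L₀/γ = 399/1.0845 = 367.9 m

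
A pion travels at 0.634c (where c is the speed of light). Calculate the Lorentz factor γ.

v/c = 0.634, so (v/c)² = 0.401956
1 - (v/c)² = 0.598044
γ = 1/√(0.598044) = 1.293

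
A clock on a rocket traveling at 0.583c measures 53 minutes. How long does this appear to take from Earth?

Proper time Δt₀ = 53 minutes
γ = 1/√(1 - 0.583²) = 1.2308
Δt = γΔt₀ = 1.2308 × 53 = 65.23 minutes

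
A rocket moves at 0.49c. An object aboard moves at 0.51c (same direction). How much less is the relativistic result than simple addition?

Classical: u' + v = 0.51 + 0.49 = 1c
Relativistic: u = (0.51 + 0.49)/(1 + 0.2499) = 1/1.2499 = 0.8001c
Difference: 1 - 0.8001 = 0.1999c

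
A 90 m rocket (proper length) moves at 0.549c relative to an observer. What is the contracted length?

Proper length L₀ = 90 m
γ = 1/√(1 - 0.549²) = 1.19643
L = L₀/γ = 90/1.19643 = 75.22 m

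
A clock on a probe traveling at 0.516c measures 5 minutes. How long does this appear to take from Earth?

Proper time Δt₀ = 5 minutes
γ = 1/√(1 - 0.516²) = 1.1674
Δt = γΔt₀ = 1.1674 × 5 = 5.837 minutes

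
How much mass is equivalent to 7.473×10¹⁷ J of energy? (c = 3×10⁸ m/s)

From E = mc², we get m = E/c²
c² = (3×10⁸)² = 9×10¹⁶ m²/s²
m = 7.473×10¹⁷ / 9×10¹⁶ = 8.303 kg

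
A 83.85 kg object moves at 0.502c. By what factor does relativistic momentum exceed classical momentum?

p_rel = γmv, p_class = mv
Ratio = γ = 1/√(1 - 0.502²) = 1.156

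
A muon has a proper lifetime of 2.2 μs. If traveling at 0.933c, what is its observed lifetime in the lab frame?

Proper lifetime τ₀ = 2.2 μs
γ = 1/√(1 - 0.933²) = 2.7787
τ = γτ₀ = 2.7787 × 2.2 μs = 6.113 μs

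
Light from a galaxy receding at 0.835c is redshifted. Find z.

β = 0.835
(1+β)/(1-β) = 1.835/0.165 = 11.12
√(11.12) = 3.335
z = 3.335 - 1 = 2.335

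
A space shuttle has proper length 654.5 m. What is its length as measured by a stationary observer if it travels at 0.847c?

Proper length L₀ = 654.5 m
γ = 1/√(1 - 0.847²) = 1.8811
L = L₀/γ = 654.5/1.8811 = 347.9 m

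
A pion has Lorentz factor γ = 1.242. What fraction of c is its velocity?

From γ = 1/√(1 - v²/c²):
1/γ² = 1/1.242² = 0.64827
v²/c² = 1 - 0.64827 = 0.35173
v/c = √(0.35173) = 0.5931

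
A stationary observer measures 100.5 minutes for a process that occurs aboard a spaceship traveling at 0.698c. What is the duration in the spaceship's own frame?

Dilated time Δt = 100.5 minutes
γ = 1/√(1 - 0.698²) = 1.3965
Δt₀ = Δt/γ = 100.5/1.3965 = 71.97 minutes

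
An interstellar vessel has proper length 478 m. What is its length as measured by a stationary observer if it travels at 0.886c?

Proper length L₀ = 478 m
γ = 1/√(1 - 0.886²) = 2.157
L = L₀/γ = 478/2.157 = 221.6 m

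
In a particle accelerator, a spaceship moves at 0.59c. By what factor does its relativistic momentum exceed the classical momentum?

p_rel = γmv, p_class = mv
Ratio = γ = 1/√(1 - 0.59²)
= 1/√(0.6519) = 1.239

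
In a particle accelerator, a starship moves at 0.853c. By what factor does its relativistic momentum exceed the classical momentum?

p_rel = γmv, p_class = mv
Ratio = γ = 1/√(1 - 0.853²)
= 1/√(0.272391) = 1.916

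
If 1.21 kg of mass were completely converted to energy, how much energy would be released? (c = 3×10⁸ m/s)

Using E = mc²:
c² = (3×10⁸)² = 9×10¹⁶ m²/s²
E = 1.21 × 9×10¹⁶ = 1.089×10¹⁷ J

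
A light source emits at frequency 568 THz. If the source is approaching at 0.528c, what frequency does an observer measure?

β = v/c = 0.528
(1+β)/(1-β) = 1.528/0.472 = 3.237
Doppler factor = √(3.237) = 1.799
f_obs = 568 × 1.799 = 1022 THz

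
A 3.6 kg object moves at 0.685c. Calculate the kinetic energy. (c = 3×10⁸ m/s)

γ = 1/√(1 - 0.685²) = 1.3726
γ - 1 = 0.3726
KE = (γ-1)mc² = 0.3726 × 3.6 × (3×10⁸)² = 1.207×10¹⁷ J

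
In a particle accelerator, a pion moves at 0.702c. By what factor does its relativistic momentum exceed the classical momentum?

p_rel = γmv, p_class = mv
Ratio = γ = 1/√(1 - 0.702²)
= 1/√(0.507196) = 1.404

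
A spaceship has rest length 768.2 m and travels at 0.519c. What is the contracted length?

Proper length L₀ = 768.2 m
γ = 1/√(1 - 0.519²) = 1.170
L = L₀/γ = 768.2/1.170 = 656.6 m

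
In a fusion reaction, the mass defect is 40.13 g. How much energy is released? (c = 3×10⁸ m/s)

Convert mass defect: Δm = 40.13 g = 0.04013 kg
E = Δm·c² = 0.04013 × (3×10⁸)²
= 0.04013 × 9×10¹⁶ = 3.612×10¹⁵ J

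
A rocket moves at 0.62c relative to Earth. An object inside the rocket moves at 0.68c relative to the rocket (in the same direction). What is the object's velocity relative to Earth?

u = (u' + v)/(1 + u'v/c²)
Numerator: 0.68 + 0.62 = 1.3
Denominator: 1 + 0.4216 = 1.4216
u = 1.3/1.4216 = 0.9145c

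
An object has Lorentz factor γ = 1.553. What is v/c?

From γ = 1/√(1 - v²/c²):
1/γ² = 1/1.553² = 0.4146
v²/c² = 1 - 0.4146 = 0.5854
v/c = √(0.5854) = 0.7651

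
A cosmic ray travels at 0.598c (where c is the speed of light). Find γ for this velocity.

v/c = 0.598, so (v/c)² = 0.357604
1 - (v/c)² = 0.642396
γ = 1/√(0.642396) = 1.248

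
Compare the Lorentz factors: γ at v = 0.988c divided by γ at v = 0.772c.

γ₁ = 1/√(1 - 0.988²) = 6.4744
γ₂ = 1/√(1 - 0.772²) = 1.5733
γ₁/γ₂ = 6.4744/1.5733 = 4.115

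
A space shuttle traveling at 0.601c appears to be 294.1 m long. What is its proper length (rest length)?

Contracted length L = 294.1 m
γ = 1/√(1 - 0.601²) = 1.2512
L₀ = γL = 1.2512 × 294.1 = 368.0 m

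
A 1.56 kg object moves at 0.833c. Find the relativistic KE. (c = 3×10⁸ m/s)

γ = 1/√(1 - 0.833²) = 1.8074
γ - 1 = 0.8074
KE = (γ-1)mc² = 0.8074 × 1.56 × (3×10⁸)² = 1.134×10¹⁷ J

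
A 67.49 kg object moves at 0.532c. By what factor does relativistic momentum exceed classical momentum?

p_rel = γmv, p_class = mv
Ratio = γ = 1/√(1 - 0.532²) = 1.181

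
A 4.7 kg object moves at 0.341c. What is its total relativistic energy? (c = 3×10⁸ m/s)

γ = 1/√(1 - 0.341²) = 1.0638
mc² = 4.7 × (3×10⁸)² = 4.230×10¹⁷ J
E = γmc² = 1.0638 × 4.230×10¹⁷ = 4.500×10¹⁷ J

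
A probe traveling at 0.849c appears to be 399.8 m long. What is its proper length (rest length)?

Contracted length L = 399.8 m
γ = 1/√(1 - 0.849²) = 1.8925
L₀ = γL = 1.8925 × 399.8 = 756.6 m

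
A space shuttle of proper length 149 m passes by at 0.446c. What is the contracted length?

Proper length L₀ = 149 m
γ = 1/√(1 - 0.446²) = 1.117
L = L₀/γ = 149/1.117 = 133.4 m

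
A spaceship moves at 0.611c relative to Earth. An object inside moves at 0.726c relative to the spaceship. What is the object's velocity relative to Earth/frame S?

u = (u' + v)/(1 + u'v/c²)
Numerator: 0.726 + 0.611 = 1.337
Denominator: 1 + 0.443586 = 1.443586
u = 1.337/1.443586 = 0.9262c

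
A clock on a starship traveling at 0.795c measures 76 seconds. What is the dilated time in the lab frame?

Proper time Δt₀ = 76 seconds
γ = 1/√(1 - 0.795²) = 1.649
Δt = γΔt₀ = 1.649 × 76 = 125.3 seconds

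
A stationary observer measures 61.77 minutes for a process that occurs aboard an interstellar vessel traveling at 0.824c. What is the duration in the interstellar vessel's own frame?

Dilated time Δt = 61.77 minutes
γ = 1/√(1 - 0.824²) = 1.765
Δt₀ = Δt/γ = 61.77/1.765 = 35.00 minutes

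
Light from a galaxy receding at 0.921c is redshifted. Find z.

β = 0.921
(1+β)/(1-β) = 1.921/0.079 = 24.316
√(24.316) = 4.931
z = 4.931 - 1 = 3.931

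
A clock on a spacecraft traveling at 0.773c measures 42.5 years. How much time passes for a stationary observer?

Proper time Δt₀ = 42.5 years
γ = 1/√(1 - 0.773²) = 1.5763
Δt = γΔt₀ = 1.5763 × 42.5 = 66.99 years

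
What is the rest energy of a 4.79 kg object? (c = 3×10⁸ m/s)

c² = (3×10⁸)² = 9.000×10¹⁶ m²/s²
E₀ = mc² = 4.79 × 9.000×10¹⁶ = 4.311×10¹⁷ J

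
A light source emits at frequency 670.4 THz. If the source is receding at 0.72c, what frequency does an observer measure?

β = v/c = 0.72
(1-β)/(1+β) = 0.28/1.72 = 0.1628
Doppler factor = √(0.1628) = 0.4035
f_obs = 670.4 × 0.4035 = 270.5 THz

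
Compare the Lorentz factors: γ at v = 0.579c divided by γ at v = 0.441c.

γ₁ = 1/√(1 - 0.579²) = 1.227
γ₂ = 1/√(1 - 0.441²) = 1.114
γ₁/γ₂ = 1.227/1.114 = 1.101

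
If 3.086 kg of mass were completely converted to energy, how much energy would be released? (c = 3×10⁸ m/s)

Using E = mc²:
c² = (3×10⁸)² = 9×10¹⁶ m²/s²
E = 3.086 × 9×10¹⁶ = 2.777×10¹⁷ J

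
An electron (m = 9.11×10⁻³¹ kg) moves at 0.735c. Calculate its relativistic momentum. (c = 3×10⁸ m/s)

γ = 1/√(1 - 0.735²) = 1.47478
v = 0.735 × 3×10⁸ = 2.205×10⁸ m/s
p = γmv = 1.47478 × 9.11×10⁻³¹ × 2.205×10⁸ = 2.962×10⁻²² kg·m/s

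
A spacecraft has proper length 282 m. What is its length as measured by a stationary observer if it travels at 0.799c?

Proper length L₀ = 282 m
γ = 1/√(1 - 0.799²) = 1.663
L = L₀/γ = 282/1.663 = 169.6 m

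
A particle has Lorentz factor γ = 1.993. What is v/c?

From γ = 1/√(1 - v²/c²):
1/γ² = 1/1.993² = 0.2518
v²/c² = 1 - 0.2518 = 0.7482
v/c = √(0.7482) = 0.8650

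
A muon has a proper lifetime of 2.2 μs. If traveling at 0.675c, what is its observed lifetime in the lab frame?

Proper lifetime τ₀ = 2.2 μs
γ = 1/√(1 - 0.675²) = 1.3553
τ = γτ₀ = 1.3553 × 2.2 μs = 2.982 μs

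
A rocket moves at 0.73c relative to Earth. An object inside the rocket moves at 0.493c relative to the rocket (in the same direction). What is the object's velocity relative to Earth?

u = (u' + v)/(1 + u'v/c²)
Numerator: 0.493 + 0.73 = 1.223
Denominator: 1 + 0.35989 = 1.35989
u = 1.223/1.35989 = 0.8993c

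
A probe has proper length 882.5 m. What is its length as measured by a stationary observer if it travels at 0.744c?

Proper length L₀ = 882.5 m
γ = 1/√(1 - 0.744²) = 1.4966
L = L₀/γ = 882.5/1.4966 = 589.7 m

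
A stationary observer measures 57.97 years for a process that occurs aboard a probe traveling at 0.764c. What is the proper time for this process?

Dilated time Δt = 57.97 years
γ = 1/√(1 - 0.764²) = 1.550
Δt₀ = Δt/γ = 57.97/1.550 = 37.40 years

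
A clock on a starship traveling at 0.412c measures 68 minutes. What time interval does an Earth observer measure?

Proper time Δt₀ = 68 minutes
γ = 1/√(1 - 0.412²) = 1.0975
Δt = γΔt₀ = 1.0975 × 68 = 74.63 minutes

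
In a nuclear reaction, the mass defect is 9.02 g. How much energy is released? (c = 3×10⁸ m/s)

Convert mass defect: Δm = 9.02 g = 0.00902 kg
E = Δm·c² = 0.00902 × (3×10⁸)²
= 0.00902 × 9×10¹⁶ = 8.118×10¹⁴ J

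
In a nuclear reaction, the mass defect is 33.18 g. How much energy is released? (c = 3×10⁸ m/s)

Convert mass defect: Δm = 33.18 g = 0.03318 kg
E = Δm·c² = 0.03318 × (3×10⁸)²
= 0.03318 × 9×10¹⁶ = 2.986×10¹⁵ J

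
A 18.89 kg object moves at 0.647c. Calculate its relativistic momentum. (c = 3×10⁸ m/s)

γ = 1/√(1 - 0.647²) = 1.3115
v = 0.647 × 3×10⁸ = 1.941×10⁸ m/s
p = γmv = 1.3115 × 18.89 × 1.941×10⁸ = 4.809×10⁹ kg·m/s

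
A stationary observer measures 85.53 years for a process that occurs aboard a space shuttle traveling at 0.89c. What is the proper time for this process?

Dilated time Δt = 85.53 years
γ = 1/√(1 - 0.89²) = 2.193
Δt₀ = Δt/γ = 85.53/2.193 = 39.00 years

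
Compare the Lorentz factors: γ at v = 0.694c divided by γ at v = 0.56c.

γ₁ = 1/√(1 - 0.694²) = 1.389
γ₂ = 1/√(1 - 0.56²) = 1.207
γ₁/γ₂ = 1.389/1.207 = 1.151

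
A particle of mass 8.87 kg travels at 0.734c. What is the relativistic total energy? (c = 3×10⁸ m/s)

γ = 1/√(1 - 0.734²) = 1.472
mc² = 8.87 × (3×10⁸)² = 7.983×10¹⁷ J
E = γmc² = 1.472 × 7.983×10¹⁷ = 1.175×10¹⁸ J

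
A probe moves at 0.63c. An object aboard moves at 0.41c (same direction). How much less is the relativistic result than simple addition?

Classical: u' + v = 0.41 + 0.63 = 1.04c
Relativistic: u = (0.41 + 0.63)/(1 + 0.2583) = 1.04/1.2583 = 0.8265c
Difference: 1.04 - 0.8265 = 0.2135c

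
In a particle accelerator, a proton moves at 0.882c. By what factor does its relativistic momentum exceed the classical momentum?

p_rel = γmv, p_class = mv
Ratio = γ = 1/√(1 - 0.882²)
= 1/√(0.222076) = 2.122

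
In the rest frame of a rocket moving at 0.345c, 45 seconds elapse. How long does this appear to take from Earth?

Proper time Δt₀ = 45 seconds
γ = 1/√(1 - 0.345²) = 1.0654
Δt = γΔt₀ = 1.0654 × 45 = 47.94 seconds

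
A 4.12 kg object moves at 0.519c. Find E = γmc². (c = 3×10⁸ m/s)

γ = 1/√(1 - 0.519²) = 1.170
mc² = 4.12 × (3×10⁸)² = 3.708×10¹⁷ J
E = γmc² = 1.170 × 3.708×10¹⁷ = 4.338×10¹⁷ J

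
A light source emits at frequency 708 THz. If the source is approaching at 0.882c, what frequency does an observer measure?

β = v/c = 0.882
(1+β)/(1-β) = 1.882/0.118 = 15.949
Doppler factor = √(15.949) = 3.9936
f_obs = 708 × 3.9936 = 2827 THz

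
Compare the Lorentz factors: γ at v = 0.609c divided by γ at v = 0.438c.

γ₁ = 1/√(1 - 0.609²) = 1.2608
γ₂ = 1/√(1 - 0.438²) = 1.1124
γ₁/γ₂ = 1.2608/1.1124 = 1.133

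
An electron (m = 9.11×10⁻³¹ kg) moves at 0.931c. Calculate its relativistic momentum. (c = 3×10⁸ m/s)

γ = 1/√(1 - 0.931²) = 2.7396
v = 0.931 × 3×10⁸ = 2.793×10⁸ m/s
p = γmv = 2.7396 × 9.11×10⁻³¹ × 2.793×10⁸ = 6.971×10⁻²² kg·m/s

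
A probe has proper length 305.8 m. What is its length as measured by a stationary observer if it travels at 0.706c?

Proper length L₀ = 305.8 m
γ = 1/√(1 - 0.706²) = 1.412
L = L₀/γ = 305.8/1.412 = 216.6 m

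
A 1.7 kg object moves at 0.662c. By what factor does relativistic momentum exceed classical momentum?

p_rel = γmv, p_class = mv
Ratio = γ = 1/√(1 - 0.662²) = 1.334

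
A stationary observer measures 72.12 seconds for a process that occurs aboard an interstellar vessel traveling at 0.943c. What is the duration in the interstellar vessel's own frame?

Dilated time Δt = 72.12 seconds
γ = 1/√(1 - 0.943²) = 3.005
Δt₀ = Δt/γ = 72.12/3.005 = 24.00 seconds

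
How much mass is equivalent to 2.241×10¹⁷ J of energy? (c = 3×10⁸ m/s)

From E = mc², we get m = E/c²
c² = (3×10⁸)² = 9×10¹⁶ m²/s²
m = 2.241×10¹⁷ / 9×10¹⁶ = 2.490 kg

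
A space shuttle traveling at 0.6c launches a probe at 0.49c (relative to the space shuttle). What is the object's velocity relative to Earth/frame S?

u = (u' + v)/(1 + u'v/c²)
Numerator: 0.49 + 0.6 = 1.09
Denominator: 1 + 0.294 = 1.294
u = 1.09/1.294 = 0.8423c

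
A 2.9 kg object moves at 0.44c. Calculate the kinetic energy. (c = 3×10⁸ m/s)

γ = 1/√(1 - 0.44²) = 1.1136
γ - 1 = 0.1136
KE = (γ-1)mc² = 0.1136 × 2.9 × (3×10⁸)² = 2.965×10¹⁶ J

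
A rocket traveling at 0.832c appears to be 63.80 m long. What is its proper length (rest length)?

Contracted length L = 63.80 m
γ = 1/√(1 - 0.832²) = 1.803
L₀ = γL = 1.803 × 63.80 = 115.0 m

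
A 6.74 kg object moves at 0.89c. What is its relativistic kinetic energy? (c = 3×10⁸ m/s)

γ = 1/√(1 - 0.89²) = 2.1932
γ - 1 = 1.1932
KE = (γ-1)mc² = 1.1932 × 6.74 × (3×10⁸)² = 7.238×10¹⁷ J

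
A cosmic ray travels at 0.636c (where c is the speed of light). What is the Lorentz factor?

v/c = 0.636, so (v/c)² = 0.404496
1 - (v/c)² = 0.595504
γ = 1/√(0.595504) = 1.296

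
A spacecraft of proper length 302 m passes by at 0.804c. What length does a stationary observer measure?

Proper length L₀ = 302 m
γ = 1/√(1 - 0.804²) = 1.6817
L = L₀/γ = 302/1.6817 = 179.6 m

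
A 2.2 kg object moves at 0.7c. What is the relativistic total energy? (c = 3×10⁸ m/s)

γ = 1/√(1 - 0.7²) = 1.4003
mc² = 2.2 × (3×10⁸)² = 1.980×10¹⁷ J
E = γmc² = 1.4003 × 1.980×10¹⁷ = 2.773×10¹⁷ J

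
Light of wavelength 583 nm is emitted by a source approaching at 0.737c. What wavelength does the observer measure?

β = 0.737
Wavelength Doppler factor = √(0.263/1.737) = √(0.15141) = 0.38911
λ_obs = 583 × 0.38911 = 226.9 nm (blueshift)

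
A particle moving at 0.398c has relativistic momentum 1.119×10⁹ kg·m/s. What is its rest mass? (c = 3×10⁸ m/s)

γ = 1/√(1 - 0.398²) = 1.090
v = 0.398 × 3×10⁸ = 1.194×10⁸ m/s
m = p/(γv) = 1.119×10⁹/(1.090 × 1.194×10⁸) = 8.598 kg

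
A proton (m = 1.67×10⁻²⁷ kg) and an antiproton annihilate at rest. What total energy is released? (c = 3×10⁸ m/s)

Both particles have the same rest mass, so total mass = 2m
E = 2m·c² = 2 × 1.67×10⁻²⁷ × (3×10⁸)²
= 2 × 1.67×10⁻²⁷ × 9×10¹⁶
= 3.006×10⁻¹⁰ J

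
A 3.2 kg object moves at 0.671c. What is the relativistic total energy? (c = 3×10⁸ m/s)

γ = 1/√(1 - 0.671²) = 1.3487
mc² = 3.2 × (3×10⁸)² = 2.880×10¹⁷ J
E = γmc² = 1.3487 × 2.880×10¹⁷ = 3.884×10¹⁷ J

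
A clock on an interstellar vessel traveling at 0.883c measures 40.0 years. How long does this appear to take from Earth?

Proper time Δt₀ = 40.0 years
γ = 1/√(1 - 0.883²) = 2.1305
Δt = γΔt₀ = 2.1305 × 40.0 = 85.22 years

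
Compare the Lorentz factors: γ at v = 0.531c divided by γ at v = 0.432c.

γ₁ = 1/√(1 - 0.531²) = 1.180
γ₂ = 1/√(1 - 0.432²) = 1.109
γ₁/γ₂ = 1.180/1.109 = 1.064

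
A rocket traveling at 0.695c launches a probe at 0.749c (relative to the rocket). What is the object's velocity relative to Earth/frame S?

u = (u' + v)/(1 + u'v/c²)
Numerator: 0.749 + 0.695 = 1.444
Denominator: 1 + 0.520555 = 1.520555
u = 1.444/1.520555 = 0.9497c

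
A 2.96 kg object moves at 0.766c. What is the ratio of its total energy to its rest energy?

E = γmc², E₀ = mc²
E/E₀ = γ = 1/√(1 - 0.766²) = 1.556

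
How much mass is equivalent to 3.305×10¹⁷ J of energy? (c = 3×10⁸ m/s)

From E = mc², we get m = E/c²
c² = (3×10⁸)² = 9×10¹⁶ m²/s²
m = 3.305×10¹⁷ / 9×10¹⁶ = 3.672 kg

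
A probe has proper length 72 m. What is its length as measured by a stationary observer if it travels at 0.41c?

Proper length L₀ = 72 m
γ = 1/√(1 - 0.41²) = 1.0964
L = L₀/γ = 72/1.0964 = 65.67 m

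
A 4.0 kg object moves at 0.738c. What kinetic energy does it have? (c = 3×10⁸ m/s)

γ = 1/√(1 - 0.738²) = 1.4819
γ - 1 = 0.4819
KE = (γ-1)mc² = 0.4819 × 4.0 × (3×10⁸)² = 1.735×10¹⁷ J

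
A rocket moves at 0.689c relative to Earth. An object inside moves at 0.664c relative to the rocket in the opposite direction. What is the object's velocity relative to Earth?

Object's velocity in rocket frame is u' = -0.664c
u = (u' + v)/(1 + u'v/c²) = (v - 0.664)/(1 - 0.664·v/c²)
Numerator: 0.689 - 0.664 = 0.025
Denominator: 1 - 0.457496 = 0.542504
u = 0.025/0.542504 = 0.04608c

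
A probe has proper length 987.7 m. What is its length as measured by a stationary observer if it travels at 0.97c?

Proper length L₀ = 987.7 m
γ = 1/√(1 - 0.97²) = 4.113
L = L₀/γ = 987.7/4.113 = 240.1 m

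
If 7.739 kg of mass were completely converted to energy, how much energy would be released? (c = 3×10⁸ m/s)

Using E = mc²:
c² = (3×10⁸)² = 9×10¹⁶ m²/s²
E = 7.739 × 9×10¹⁶ = 6.965×10¹⁷ J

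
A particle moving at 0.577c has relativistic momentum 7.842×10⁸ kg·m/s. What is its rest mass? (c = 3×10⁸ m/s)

γ = 1/√(1 - 0.577²) = 1.2244
v = 0.577 × 3×10⁸ = 1.731×10⁸ m/s
m = p/(γv) = 7.842×10⁸/(1.2244 × 1.731×10⁸) = 3.700 kg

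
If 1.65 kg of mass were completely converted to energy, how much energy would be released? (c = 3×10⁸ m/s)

Using E = mc²:
c² = (3×10⁸)² = 9×10¹⁶ m²/s²
E = 1.65 × 9×10¹⁶ = 1.485×10¹⁷ J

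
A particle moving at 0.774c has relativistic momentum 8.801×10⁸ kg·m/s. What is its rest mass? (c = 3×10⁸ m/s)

γ = 1/√(1 - 0.774²) = 1.579
v = 0.774 × 3×10⁸ = 2.322×10⁸ m/s
m = p/(γv) = 8.801×10⁸/(1.579 × 2.322×10⁸) = 2.400 kg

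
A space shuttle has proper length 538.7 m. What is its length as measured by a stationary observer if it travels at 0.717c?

Proper length L₀ = 538.7 m
γ = 1/√(1 - 0.717²) = 1.4346
L = L₀/γ = 538.7/1.4346 = 375.5 m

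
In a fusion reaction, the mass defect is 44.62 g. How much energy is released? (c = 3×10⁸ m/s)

Convert mass defect: Δm = 44.62 g = 0.04462 kg
E = Δm·c² = 0.04462 × (3×10⁸)²
= 0.04462 × 9×10¹⁶ = 4.016×10¹⁵ J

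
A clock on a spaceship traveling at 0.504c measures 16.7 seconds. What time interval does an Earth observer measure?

Proper time Δt₀ = 16.7 seconds
γ = 1/√(1 - 0.504²) = 1.158
Δt = γΔt₀ = 1.158 × 16.7 = 19.34 seconds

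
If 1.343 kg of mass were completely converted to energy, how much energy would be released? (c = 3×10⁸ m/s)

Using E = mc²:
c² = (3×10⁸)² = 9×10¹⁶ m²/s²
E = 1.343 × 9×10¹⁶ = 1.209×10¹⁷ J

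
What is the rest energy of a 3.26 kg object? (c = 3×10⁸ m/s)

c² = (3×10⁸)² = 9.000×10¹⁶ m²/s²
E₀ = mc² = 3.26 × 9.000×10¹⁶ = 2.934×10¹⁷ J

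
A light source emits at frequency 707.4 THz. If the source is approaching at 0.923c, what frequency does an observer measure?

β = v/c = 0.923
(1+β)/(1-β) = 1.923/0.077 = 24.97
Doppler factor = √(24.97) = 4.997
f_obs = 707.4 × 4.997 = 3535 THz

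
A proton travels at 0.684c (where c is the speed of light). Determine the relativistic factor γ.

v/c = 0.684, so (v/c)² = 0.467856
1 - (v/c)² = 0.532144
γ = 1/√(0.532144) = 1.371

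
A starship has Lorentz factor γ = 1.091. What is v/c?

From γ = 1/√(1 - v²/c²):
1/γ² = 1/1.091² = 0.84014
v²/c² = 1 - 0.84014 = 0.15986
v/c = √(0.15986) = 0.3998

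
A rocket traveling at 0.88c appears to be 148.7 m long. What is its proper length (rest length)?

Contracted length L = 148.7 m
γ = 1/√(1 - 0.88²) = 2.1054
L₀ = γL = 2.1054 × 148.7 = 313.1 m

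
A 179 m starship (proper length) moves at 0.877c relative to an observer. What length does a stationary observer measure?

Proper length L₀ = 179 m
γ = 1/√(1 - 0.877²) = 2.0812
L = L₀/γ = 179/2.0812 = 86.01 m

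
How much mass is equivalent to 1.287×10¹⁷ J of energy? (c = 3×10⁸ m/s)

From E = mc², we get m = E/c²
c² = (3×10⁸)² = 9×10¹⁶ m²/s²
m = 1.287×10¹⁷ / 9×10¹⁶ = 1.430 kg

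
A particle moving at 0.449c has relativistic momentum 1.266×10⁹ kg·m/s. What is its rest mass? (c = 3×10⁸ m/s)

γ = 1/√(1 - 0.449²) = 1.1192
v = 0.449 × 3×10⁸ = 1.347×10⁸ m/s
m = p/(γv) = 1.266×10⁹/(1.1192 × 1.347×10⁸) = 8.398 kg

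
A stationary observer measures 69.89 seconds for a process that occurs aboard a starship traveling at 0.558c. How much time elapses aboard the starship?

Dilated time Δt = 69.89 seconds
γ = 1/√(1 - 0.558²) = 1.205
Δt₀ = Δt/γ = 69.89/1.205 = 58.00 seconds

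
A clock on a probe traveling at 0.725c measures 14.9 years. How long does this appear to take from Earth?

Proper time Δt₀ = 14.9 years
γ = 1/√(1 - 0.725²) = 1.452
Δt = γΔt₀ = 1.452 × 14.9 = 21.63 years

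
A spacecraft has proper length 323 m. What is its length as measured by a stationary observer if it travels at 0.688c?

Proper length L₀ = 323 m
γ = 1/√(1 - 0.688²) = 1.378
L = L₀/γ = 323/1.378 = 234.4 m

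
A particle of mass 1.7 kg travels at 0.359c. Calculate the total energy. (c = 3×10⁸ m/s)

γ = 1/√(1 - 0.359²) = 1.071
mc² = 1.7 × (3×10⁸)² = 1.530×10¹⁷ J
E = γmc² = 1.071 × 1.530×10¹⁷ = 1.639×10¹⁷ J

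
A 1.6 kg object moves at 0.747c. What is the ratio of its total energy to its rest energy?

E = γmc², E₀ = mc²
E/E₀ = γ = 1/√(1 - 0.747²) = 1.504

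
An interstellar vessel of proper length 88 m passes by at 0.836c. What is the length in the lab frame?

Proper length L₀ = 88 m
γ = 1/√(1 - 0.836²) = 1.8224
L = L₀/γ = 88/1.8224 = 48.29 m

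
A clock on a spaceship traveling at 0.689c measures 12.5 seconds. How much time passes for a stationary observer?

Proper time Δt₀ = 12.5 seconds
γ = 1/√(1 - 0.689²) = 1.380
Δt = γΔt₀ = 1.380 × 12.5 = 17.25 seconds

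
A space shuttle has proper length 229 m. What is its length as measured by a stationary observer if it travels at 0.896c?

Proper length L₀ = 229 m
γ = 1/√(1 - 0.896²) = 2.252
L = L₀/γ = 229/2.252 = 101.7 m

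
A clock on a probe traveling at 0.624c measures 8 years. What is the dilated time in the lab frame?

Proper time Δt₀ = 8 years
γ = 1/√(1 - 0.624²) = 1.280
Δt = γΔt₀ = 1.280 × 8 = 10.24 years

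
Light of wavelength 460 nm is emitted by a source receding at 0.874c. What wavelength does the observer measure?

β = 0.874
Wavelength Doppler factor = √(1.874/0.126) = √(14.873) = 3.857
λ_obs = 460 × 3.857 = 1774 nm (redshift)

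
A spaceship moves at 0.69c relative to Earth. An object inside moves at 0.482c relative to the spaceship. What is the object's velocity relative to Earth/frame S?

u = (u' + v)/(1 + u'v/c²)
Numerator: 0.482 + 0.69 = 1.172
Denominator: 1 + 0.33258 = 1.33258
u = 1.172/1.33258 = 0.8795c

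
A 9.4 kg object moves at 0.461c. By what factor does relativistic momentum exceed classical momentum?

p_rel = γmv, p_class = mv
Ratio = γ = 1/√(1 - 0.461²) = 1.127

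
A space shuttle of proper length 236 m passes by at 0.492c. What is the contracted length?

Proper length L₀ = 236 m
γ = 1/√(1 - 0.492²) = 1.1486
L = L₀/γ = 236/1.1486 = 205.5 m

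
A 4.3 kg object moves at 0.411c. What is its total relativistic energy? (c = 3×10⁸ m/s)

γ = 1/√(1 - 0.411²) = 1.097
mc² = 4.3 × (3×10⁸)² = 3.870×10¹⁷ J
E = γmc² = 1.097 × 3.870×10¹⁷ = 4.245×10¹⁷ J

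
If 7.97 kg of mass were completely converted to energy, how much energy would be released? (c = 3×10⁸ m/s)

Using E = mc²:
c² = (3×10⁸)² = 9×10¹⁶ m²/s²
E = 7.97 × 9×10¹⁶ = 7.173×10¹⁷ J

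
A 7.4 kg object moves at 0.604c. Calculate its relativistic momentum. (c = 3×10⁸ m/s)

γ = 1/√(1 - 0.604²) = 1.2547
v = 0.604 × 3×10⁸ = 1.812×10⁸ m/s
p = γmv = 1.2547 × 7.4 × 1.812×10⁸ = 1.682×10⁹ kg·m/s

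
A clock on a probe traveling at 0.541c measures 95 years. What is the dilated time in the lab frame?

Proper time Δt₀ = 95 years
γ = 1/√(1 - 0.541²) = 1.189
Δt = γΔt₀ = 1.189 × 95 = 113.0 years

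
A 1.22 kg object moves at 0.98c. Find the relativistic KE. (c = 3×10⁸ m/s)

γ = 1/√(1 - 0.98²) = 5.0252
γ - 1 = 4.0252
KE = (γ-1)mc² = 4.0252 × 1.22 × (3×10⁸)² = 4.420×10¹⁷ J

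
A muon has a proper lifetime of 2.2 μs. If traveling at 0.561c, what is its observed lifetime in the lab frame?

Proper lifetime τ₀ = 2.2 μs
γ = 1/√(1 - 0.561²) = 1.208
τ = γτ₀ = 1.208 × 2.2 μs = 2.658 μs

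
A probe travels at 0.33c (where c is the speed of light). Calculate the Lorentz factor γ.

v/c = 0.33, so (v/c)² = 0.1089
1 - (v/c)² = 0.8911
γ = 1/√(0.8911) = 1.059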